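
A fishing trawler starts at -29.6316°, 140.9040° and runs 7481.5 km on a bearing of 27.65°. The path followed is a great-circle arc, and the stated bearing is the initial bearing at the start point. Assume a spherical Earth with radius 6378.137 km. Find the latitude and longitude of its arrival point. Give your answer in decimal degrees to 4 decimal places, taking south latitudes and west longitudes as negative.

latitude 31.2181°, longitude 170.9219°

The arc subtends δ = 7481.5/6378.137 = 1.172991 rad at the centre.
With φ₁ = -29.6316° = -0.517169 rad and θ = 27.65° = 0.482584 rad:
sin φ₂ = sin φ₁ cos δ + cos φ₁ sin δ cos θ = (-0.494421)(0.387396) + (0.869222)(0.921914)(0.885799) = 0.518296
φ₂ = asin(0.518296) = 0.544858 rad = 31.2181°.
Then Δλ = atan2(0.371881, 0.643652) = 0.523911 rad, from sin θ sin δ cos φ₁ over cos δ − sin φ₁ sin φ₂.
λ₂ = λ₁ + Δλ = 170.9219°.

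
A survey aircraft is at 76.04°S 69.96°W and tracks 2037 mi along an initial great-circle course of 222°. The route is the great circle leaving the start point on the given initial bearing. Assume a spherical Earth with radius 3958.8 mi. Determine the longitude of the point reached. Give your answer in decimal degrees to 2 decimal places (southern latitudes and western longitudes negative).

The arc subtends δ = 2037/3958.8 = 0.514550 rad at the centre.
Start latitude φ₁ = -1.327148 rad; initial bearing θ = 3.874631 rad.
sin φ₂ = sin φ₁ cos δ + cos φ₁ sin δ cos θ = (-0.970464)(0.870514) + (0.241244)(0.492143)(-0.743145) = -0.933034
φ₂ = asin(-0.933034) = -1.202756 rad = -68.91°.
Δλ = atan2( sin θ sin δ cos φ₁ , cos δ − sin φ₁ sin φ₂ ) = atan2(-0.079444, -0.034962) = -1.985377 rad = -113.75°.
λ₂ = -69.96° + -113.75° = -183.71°, normalized to (−180°, 180°] → 176.29°.

longitude 176.29°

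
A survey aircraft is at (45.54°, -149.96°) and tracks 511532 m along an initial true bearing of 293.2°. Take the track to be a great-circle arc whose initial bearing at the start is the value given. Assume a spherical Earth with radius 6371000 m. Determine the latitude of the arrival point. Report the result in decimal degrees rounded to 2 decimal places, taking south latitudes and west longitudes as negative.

latitude 47.19°

Central angle δ = d/R = 0.080291 rad.
Start latitude φ₁ = 0.794823 rad; initial bearing θ = 5.117305 rad.
sin φ₂ = sin φ₁ cos δ + cos φ₁ sin δ cos θ = (0.713740)(0.996778) + (0.700411)(0.080204)(0.393942) = 0.733570
φ₂ = asin(0.733570) = 0.823561 rad = 47.19°.
Then Δλ = atan2(-0.051633, 0.473200) = -0.108685 rad, from sin θ sin δ cos φ₁ over cos δ − sin φ₁ sin φ₂.
λ₂ = λ₁ + Δλ = -156.19°.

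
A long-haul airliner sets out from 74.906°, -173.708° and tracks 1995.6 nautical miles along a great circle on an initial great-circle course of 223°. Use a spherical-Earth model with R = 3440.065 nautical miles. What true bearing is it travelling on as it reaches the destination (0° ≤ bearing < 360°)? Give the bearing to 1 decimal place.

final bearing 194.5°

Central angle δ = d/R = 0.580105 rad.
Start latitude φ₁ = 1.307356 rad; initial bearing θ = 3.892084 rad.
Destination latitude: φ₂ = arcsin( sin φ₁ cos δ + cos φ₁ sin δ cos θ ) = arcsin(0.703163) = 44.681°.
For the longitude increment, Δλ = atan2( sin θ sin δ cos φ₁, cos δ − sin φ₁ sin φ₂ ) = atan2(-0.097342, 0.157502) = -31.718°.
λ₂ = -173.708° + -31.718° = -205.426°, normalized to (−180°, 180°] → 154.574°.
The forward bearing on arrival equals the back-azimuth from the destination plus 180°.
Back-azimuth from P₂ (44.7°, 154.6°) to P₁ (74.9°, -173.7°), with Δλ' = λ₁ − λ₂ = -328.3°: atan2( sin Δλ' cos φ₁ , cos φ₂ sin φ₁ − sin φ₂ cos φ₁ cos Δλ' ) = 14.5°.
Final bearing = (14.5° + 180°) mod 360° = 194.5°.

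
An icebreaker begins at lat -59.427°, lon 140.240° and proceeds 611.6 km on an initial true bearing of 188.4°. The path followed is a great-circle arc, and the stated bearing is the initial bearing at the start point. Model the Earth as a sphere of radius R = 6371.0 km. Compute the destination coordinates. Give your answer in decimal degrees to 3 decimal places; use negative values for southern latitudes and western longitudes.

latitude -64.857°, longitude 138.351°

Central angle δ = d/R = 0.095997 rad.
Start latitude φ₁ = -1.037197 rad; initial bearing θ = 3.288200 rad.
Applying the spherical law of cosines for sides, sin φ₂ = sin φ₁ cos δ + cos φ₁ sin δ cos θ = -0.905247, so φ₂ = -64.857°.
Δλ = atan2( sin θ sin δ cos φ₁ , cos δ − sin φ₁ sin φ₂ ) = atan2(-0.007122, 0.215994) = -0.032961 rad = -1.889°.
λ₂ = 140.240° + -1.889° = 138.351°.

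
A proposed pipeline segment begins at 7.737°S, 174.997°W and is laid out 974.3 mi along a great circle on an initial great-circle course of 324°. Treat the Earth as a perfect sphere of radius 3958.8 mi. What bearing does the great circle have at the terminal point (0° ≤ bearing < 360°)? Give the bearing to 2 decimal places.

Angular distance δ = d/R = 974.3 / 3958.8 = 0.246110 rad.
With φ₁ = -7.737° = -0.135036 rad and θ = 324° = 5.654867 rad:
sin φ₂ = sin φ₁ cos δ + cos φ₁ sin δ cos θ = (-0.134626)(0.969868) + (0.990896)(0.243633)(0.809017) = 0.064739
φ₂ = asin(0.064739) = 0.064785 rad = 3.712°.
For the longitude increment, Δλ = atan2( sin θ sin δ cos φ₁, cos δ − sin φ₁ sin φ₂ ) = atan2(-0.141900, 0.978583) = -8.251°.
λ₂ = -174.997° + -8.251° = -183.248°, normalized to (−180°, 180°] → 176.752°.
The forward bearing on arrival equals the back-azimuth from the destination plus 180°.
Back-azimuth from P₂ (3.71°, 176.75°) to P₁ (-7.74°, -175.00°), with Δλ' = λ₁ − λ₂ = -351.75°: atan2( sin Δλ' cos φ₁ , cos φ₂ sin φ₁ − sin φ₂ cos φ₁ cos Δλ' ) = 144.29°.
Final bearing = (144.29° + 180°) mod 360° = 324.29°.

final bearing 324.29°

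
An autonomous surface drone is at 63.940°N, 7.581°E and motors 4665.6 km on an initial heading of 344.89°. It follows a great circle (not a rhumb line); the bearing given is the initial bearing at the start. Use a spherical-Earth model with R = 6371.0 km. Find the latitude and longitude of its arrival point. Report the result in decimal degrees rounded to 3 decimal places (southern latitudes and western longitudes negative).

Central angle δ = d/R = 0.732318 rad.
Converting: φ₁ = 1.115964 rad, θ = 6.019466 rad.
Applying the spherical law of cosines for sides, sin φ₂ = sin φ₁ cos δ + cos φ₁ sin δ cos θ = 0.951592, so φ₂ = 72.100°.
Then Δλ = atan2(-0.076565, -0.111222) = -2.538693 rad, from sin θ sin δ cos φ₁ over cos δ − sin φ₁ sin φ₂.
λ₂ = λ₁ + Δλ = -137.875°.

latitude 72.100°, longitude -137.875°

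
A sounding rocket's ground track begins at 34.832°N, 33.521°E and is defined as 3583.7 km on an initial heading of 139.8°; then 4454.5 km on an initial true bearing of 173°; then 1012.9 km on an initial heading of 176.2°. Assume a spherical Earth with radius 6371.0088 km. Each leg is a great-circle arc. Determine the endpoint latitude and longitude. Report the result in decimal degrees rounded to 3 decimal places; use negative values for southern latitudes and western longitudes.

Apply the spherical direct solution leg by leg, carrying full precision between legs.
Leg 1: from (34.832°, 33.521°), δ = 3583.7/6371.0088 = 0.562501 rad, θ = 139.8° → φ = 8.558°, λ = 53.892°.
Leg 2: from (8.558°, 53.892°), δ = 4454.5/6371.0088 = 0.699183 rad, θ = 173° → φ = -31.184°, λ = 59.153°.
Leg 3: from (-31.184°, 59.153°), δ = 1012.9/6371.0088 = 0.158986 rad, θ = 176.2° → φ = -40.271°, λ = 59.940°.

latitude -40.271°, longitude 59.940°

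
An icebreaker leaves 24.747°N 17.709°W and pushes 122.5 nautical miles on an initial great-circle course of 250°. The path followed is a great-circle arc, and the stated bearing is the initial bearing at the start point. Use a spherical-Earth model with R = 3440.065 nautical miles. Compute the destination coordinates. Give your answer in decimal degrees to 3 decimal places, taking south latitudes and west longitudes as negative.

latitude 24.035°, longitude -19.808°

Angular distance δ = d/R = 122.5 / 3440.065 = 0.035610 rad.
With φ₁ = 24.747° = 0.431917 rad and θ = 250° = 4.363323 rad:
Destination latitude: φ₂ = arcsin( sin φ₁ cos δ + cos φ₁ sin δ cos θ ) = arcsin(0.407288) = 24.035°.
Δλ = atan2( sin θ sin δ cos φ₁ , cos δ − sin φ₁ sin φ₂ ) = atan2(-0.030383, 0.828870) = -0.036639 rad = -2.099°.
Hence λ₂ = -17.709° + -2.099° = -19.808°.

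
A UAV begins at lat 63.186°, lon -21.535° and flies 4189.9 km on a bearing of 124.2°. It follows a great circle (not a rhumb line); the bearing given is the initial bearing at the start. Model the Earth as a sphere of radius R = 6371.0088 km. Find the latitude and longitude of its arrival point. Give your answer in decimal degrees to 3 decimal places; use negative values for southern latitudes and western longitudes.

Central angle δ = d/R = 0.657651 rad.
Converting: φ₁ = 1.102804 rad, θ = 2.167699 rad.
sin φ₂ = sin φ₁ cos δ + cos φ₁ sin δ cos θ = (0.892476)(0.791430) + (0.451096)(0.611259)(-0.562083) = 0.551345
φ₂ = asin(0.551345) = 0.583976 rad = 33.459°.
Then Δλ = atan2(0.228056, 0.299368) = 0.651006 rad, from sin θ sin δ cos φ₁ over cos δ − sin φ₁ sin φ₂.
λ₂ = -21.535° + 37.300° = 15.765°.

latitude 33.459°, longitude 15.765°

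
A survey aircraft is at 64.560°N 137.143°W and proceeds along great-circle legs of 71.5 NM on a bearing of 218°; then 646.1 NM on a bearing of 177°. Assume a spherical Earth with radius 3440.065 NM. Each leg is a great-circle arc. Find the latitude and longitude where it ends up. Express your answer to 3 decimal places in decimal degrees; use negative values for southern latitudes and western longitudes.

latitude 52.862°, longitude -137.865°

Apply the spherical direct solution leg by leg, carrying full precision between legs.
Leg 1: from (64.560°, -137.143°), δ = 71.5/3440.065 = 0.020784 rad, θ = 218° → φ = 63.612°, λ = -138.793°.
Leg 2: from (63.612°, -138.793°), δ = 646.1/3440.065 = 0.187816 rad, θ = 177° → φ = 52.862°, λ = -137.865°.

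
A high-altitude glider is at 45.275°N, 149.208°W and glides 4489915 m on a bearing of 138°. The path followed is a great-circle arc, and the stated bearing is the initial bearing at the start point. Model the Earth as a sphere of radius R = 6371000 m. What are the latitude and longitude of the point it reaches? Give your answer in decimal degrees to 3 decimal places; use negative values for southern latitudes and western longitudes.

δ = 4489915/6371000 = 0.704743 rad (40.3788°).
Start latitude φ₁ = 0.790198 rad; initial bearing θ = 2.408554 rad.
Applying the spherical law of cosines for sides, sin φ₂ = sin φ₁ cos δ + cos φ₁ sin δ cos θ = 0.202448, so φ₂ = 11.680°.
Then Δλ = atan2(0.305048, 0.617941) = 0.458556 rad, from sin θ sin δ cos φ₁ over cos δ − sin φ₁ sin φ₂.
λ₂ = λ₁ + Δλ = -122.935°.

latitude 11.680°, longitude -122.935°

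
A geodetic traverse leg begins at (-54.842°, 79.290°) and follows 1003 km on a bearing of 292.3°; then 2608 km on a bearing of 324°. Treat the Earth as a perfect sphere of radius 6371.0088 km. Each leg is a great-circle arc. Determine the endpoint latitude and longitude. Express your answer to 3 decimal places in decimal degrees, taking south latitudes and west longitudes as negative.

Apply the spherical direct solution leg by leg, carrying full precision between legs.
Leg 1: from (-54.842°, 79.290°), δ = 1003/6371.0088 = 0.157432 rad, θ = 292.3° → φ = -50.642°, λ = 66.067°.
Leg 2: from (-50.642°, 66.067°), δ = 2608/6371.0088 = 0.409354 rad, θ = 324° → φ = -30.339°, λ = 50.339°.

latitude -30.339°, longitude 50.339°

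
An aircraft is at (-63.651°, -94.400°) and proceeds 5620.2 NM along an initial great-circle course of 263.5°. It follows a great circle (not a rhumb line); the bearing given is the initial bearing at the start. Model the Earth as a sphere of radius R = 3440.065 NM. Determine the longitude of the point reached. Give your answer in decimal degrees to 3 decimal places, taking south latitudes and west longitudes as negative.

Central angle δ = d/R = 1.633748 rad.
Start latitude φ₁ = -1.110920 rad; initial bearing θ = 4.598943 rad.
Applying the spherical law of cosines for sides, sin φ₂ = sin φ₁ cos δ + cos φ₁ sin δ cos θ = 0.006230, so φ₂ = 0.357°.
Then Δλ = atan2(-0.440111, -0.057328) = -1.700324 rad, from sin θ sin δ cos φ₁ over cos δ − sin φ₁ sin φ₂.
λ₂ = -94.400° + -97.421° = -191.821°, normalized to (−180°, 180°] → 168.179°.

longitude 168.179°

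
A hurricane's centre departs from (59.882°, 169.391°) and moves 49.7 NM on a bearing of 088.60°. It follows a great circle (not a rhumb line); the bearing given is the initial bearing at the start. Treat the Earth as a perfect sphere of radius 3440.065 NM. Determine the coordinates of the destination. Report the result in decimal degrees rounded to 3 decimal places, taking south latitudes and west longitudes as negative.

latitude 59.892°, longitude 171.041°

δ = 49.7/3440.065 = 0.014447 rad (0.8278°).
With φ₁ = 59.882° = 1.045138 rad and θ = 88.6° = 1.546362 rad:
Destination latitude: φ₂ = arcsin( sin φ₁ cos δ + cos φ₁ sin δ cos θ ) = arcsin(0.865081) = 59.892°.
Then Δλ = atan2(0.007247, 0.251606) = 0.028795 rad, from sin θ sin δ cos φ₁ over cos δ − sin φ₁ sin φ₂.
Hence λ₂ = 169.391° + 1.650° = 171.041°.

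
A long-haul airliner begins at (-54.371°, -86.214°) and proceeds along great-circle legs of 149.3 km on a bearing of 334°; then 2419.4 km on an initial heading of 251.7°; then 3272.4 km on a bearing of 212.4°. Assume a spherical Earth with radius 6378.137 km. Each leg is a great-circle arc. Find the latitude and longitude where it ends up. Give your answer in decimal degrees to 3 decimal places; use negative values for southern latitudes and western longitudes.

latitude -71.746°, longitude 178.543°

Apply the spherical direct solution leg by leg, carrying full precision between legs.
Leg 1: from (-54.371°, -86.214°), δ = 149.3/6378.137 = 0.023408 rad, θ = 334° → φ = -53.161°, λ = -87.195°.
Leg 2: from (-53.161°, -87.195°), δ = 2419.4/6378.137 = 0.379327 rad, θ = 251.7° → φ = -54.405°, λ = -124.352°.
Leg 3: from (-54.405°, -124.352°), δ = 3272.4/6378.137 = 0.513065 rad, θ = 212.4° → φ = -71.746°, λ = 178.543°.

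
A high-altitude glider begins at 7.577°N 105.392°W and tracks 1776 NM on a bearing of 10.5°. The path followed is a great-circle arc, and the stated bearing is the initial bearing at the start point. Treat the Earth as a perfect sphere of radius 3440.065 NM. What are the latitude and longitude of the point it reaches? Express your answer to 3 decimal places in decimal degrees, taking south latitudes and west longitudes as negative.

latitude 36.570°, longitude -98.961°

Angular distance δ = d/R = 1776 / 3440.065 = 0.516269 rad.
Start latitude φ₁ = 0.132244 rad; initial bearing θ = 0.183260 rad.
sin φ₂ = sin φ₁ cos δ + cos φ₁ sin δ cos θ = (0.131858)(0.869667) + (0.991269)(0.493639)(0.983255) = 0.595808
φ₂ = asin(0.595808) = 0.638271 rad = 36.570°.
For the longitude increment, Δλ = atan2( sin θ sin δ cos φ₁, cos δ − sin φ₁ sin φ₂ ) = atan2(0.089173, 0.791104) = 6.431°.
Hence λ₂ = -105.392° + 6.431° = -98.961°.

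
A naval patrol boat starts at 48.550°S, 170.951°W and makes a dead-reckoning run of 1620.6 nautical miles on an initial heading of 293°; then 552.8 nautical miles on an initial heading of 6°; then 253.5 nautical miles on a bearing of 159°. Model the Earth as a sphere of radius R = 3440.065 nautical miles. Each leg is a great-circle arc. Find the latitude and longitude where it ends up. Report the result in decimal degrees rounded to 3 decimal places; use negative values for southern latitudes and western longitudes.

latitude -28.172°, longitude 161.786°

Apply the spherical direct solution leg by leg, carrying full precision between legs.
Leg 1: from (-48.550°, -170.951°), δ = 1620.6/3440.065 = 0.471096 rad, θ = 293° → φ = -33.401°, λ = 159.020°.
Leg 2: from (-33.401°, 159.020°), δ = 552.8/3440.065 = 0.160695 rad, θ = 6° → φ = -24.240°, λ = 160.071°.
Leg 3: from (-24.240°, 160.071°), δ = 253.5/3440.065 = 0.073690 rad, θ = 159° → φ = -28.172°, λ = 161.786°.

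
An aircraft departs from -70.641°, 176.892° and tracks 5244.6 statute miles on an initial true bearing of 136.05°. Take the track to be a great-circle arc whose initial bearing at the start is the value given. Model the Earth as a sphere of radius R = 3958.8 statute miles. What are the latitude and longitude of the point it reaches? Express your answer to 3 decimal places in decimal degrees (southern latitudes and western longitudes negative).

latitude -27.466°, longitude -52.453°

Central angle δ = d/R = 1.324795 rad.
With φ₁ = -70.641° = -1.232918 rad and θ = 136.05° = 2.374520 rad:
Destination latitude: φ₂ = arcsin( sin φ₁ cos δ + cos φ₁ sin δ cos θ ) = arcsin(-0.461225) = -27.466°.
Then Δλ = atan2(0.223135, -0.191621) = 2.280356 rad, from sin θ sin δ cos φ₁ over cos δ − sin φ₁ sin φ₂.
λ₂ = 176.892° + 130.655° = 307.547°, normalized to (−180°, 180°] → -52.453°.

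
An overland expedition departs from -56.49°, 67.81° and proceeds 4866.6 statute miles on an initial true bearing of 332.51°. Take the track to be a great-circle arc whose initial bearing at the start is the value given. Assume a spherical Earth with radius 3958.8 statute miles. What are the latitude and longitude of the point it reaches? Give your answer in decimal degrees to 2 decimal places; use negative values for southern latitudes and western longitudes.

latitude 10.50°, longitude 41.56°

The arc subtends δ = 4866.6/3958.8 = 1.229312 rad at the centre.
Start latitude φ₁ = -0.985936 rad; initial bearing θ = 5.803394 rad.
Applying the spherical law of cosines for sides, sin φ₂ = sin φ₁ cos δ + cos φ₁ sin δ cos θ = 0.182244, so φ₂ = 10.50°.
Then Δλ = atan2(-0.240123, 0.486840) = -0.458216 rad, from sin θ sin δ cos φ₁ over cos δ − sin φ₁ sin φ₂.
Hence λ₂ = 67.81° + -26.25° = 41.56°.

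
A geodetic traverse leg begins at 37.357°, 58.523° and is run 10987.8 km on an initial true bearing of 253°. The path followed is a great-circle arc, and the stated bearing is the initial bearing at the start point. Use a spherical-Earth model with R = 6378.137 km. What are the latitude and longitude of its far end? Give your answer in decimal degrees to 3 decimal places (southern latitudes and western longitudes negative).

latitude -18.757°, longitude -28.144°

Angular distance δ = d/R = 10987.8 / 6378.137 = 1.722729 rad.
Start latitude φ₁ = 0.652003 rad; initial bearing θ = 4.415683 rad.
sin φ₂ = sin φ₁ cos δ + cos φ₁ sin δ cos θ = (0.606779)(-0.151349) + (0.794870)(0.988480)(-0.292372) = -0.321556
φ₂ = asin(-0.321556) = -0.327372 rad = -18.757°.
For the longitude increment, Δλ = atan2( sin θ sin δ cos φ₁, cos δ − sin φ₁ sin φ₂ ) = atan2(-0.751382, 0.043765) = -86.667°.
Hence λ₂ = 58.523° + -86.667° = -28.144°.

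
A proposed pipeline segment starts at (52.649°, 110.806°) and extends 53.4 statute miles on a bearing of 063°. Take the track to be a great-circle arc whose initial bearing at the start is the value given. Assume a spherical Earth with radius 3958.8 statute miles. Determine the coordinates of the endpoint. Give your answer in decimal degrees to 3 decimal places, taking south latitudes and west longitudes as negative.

latitude 52.994°, longitude 111.950°

δ = 53.4/3958.8 = 0.013489 rad (0.7729°).
With φ₁ = 52.649° = 0.918898 rad and θ = 63° = 1.099557 rad:
sin φ₂ = sin φ₁ cos δ + cos φ₁ sin δ cos θ = (0.794934)(0.999909) + (0.606696)(0.013489)(0.453990) = 0.798577
φ₂ = asin(0.798577) = 0.924927 rad = 52.994°.
Δλ = atan2( sin θ sin δ cos φ₁ , cos δ − sin φ₁ sin φ₂ ) = atan2(0.007291, 0.365093) = 0.019969 rad = 1.144°.
λ₂ = 110.806° + 1.144° = 111.950°.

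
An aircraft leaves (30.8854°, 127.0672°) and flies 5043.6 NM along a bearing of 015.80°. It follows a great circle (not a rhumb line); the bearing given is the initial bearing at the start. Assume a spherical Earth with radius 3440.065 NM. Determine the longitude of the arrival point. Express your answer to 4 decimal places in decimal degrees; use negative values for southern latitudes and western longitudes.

longitude -86.9258°

δ = 5043.6/3440.065 = 1.466135 rad (84.0034°).
With φ₁ = 30.8854° = 0.539052 rad and θ = 15.8° = 0.275762 rad:
Applying the spherical law of cosines for sides, sin φ₂ = sin φ₁ cos δ + cos φ₁ sin δ cos θ = 0.874880, so φ₂ = 61.0307°.
Δλ = atan2( sin θ sin δ cos φ₁ , cos δ − sin φ₁ sin φ₂ ) = atan2(0.232391, -0.344625) = 2.548303 rad = 146.0070°.
λ₂ = 127.0672° + 146.0070° = 273.0742°, normalized to (−180°, 180°] → -86.9258°.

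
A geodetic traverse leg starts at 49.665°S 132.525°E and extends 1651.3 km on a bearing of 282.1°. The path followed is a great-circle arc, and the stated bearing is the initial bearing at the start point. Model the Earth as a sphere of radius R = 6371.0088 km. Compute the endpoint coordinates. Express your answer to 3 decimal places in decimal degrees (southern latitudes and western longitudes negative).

Central angle δ = d/R = 0.259190 rad.
With φ₁ = -49.665° = -0.866818 rad and θ = 282.1° = 4.923574 rad:
sin φ₂ = sin φ₁ cos δ + cos φ₁ sin δ cos θ = (-0.762273)(0.966598) + (0.647256)(0.256297)(0.209619) = -0.702038
φ₂ = asin(-0.702038) = -0.778255 rad = -44.591°.
For the longitude increment, Δλ = atan2( sin θ sin δ cos φ₁, cos δ − sin φ₁ sin φ₂ ) = atan2(-0.162204, 0.431453) = -20.604°.
λ₂ = λ₁ + Δλ = 111.921°.

latitude -44.591°, longitude 111.921°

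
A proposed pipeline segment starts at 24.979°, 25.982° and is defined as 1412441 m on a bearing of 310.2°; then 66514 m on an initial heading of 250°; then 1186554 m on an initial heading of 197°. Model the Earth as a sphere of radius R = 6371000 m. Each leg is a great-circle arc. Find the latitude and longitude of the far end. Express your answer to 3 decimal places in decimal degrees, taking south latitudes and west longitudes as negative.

latitude 22.269°, longitude 10.446°

Apply the spherical direct solution leg by leg, carrying full precision between legs.
Leg 1: from (24.979°, 25.982°), δ = 1412441/6371000 = 0.221698 rad, θ = 310.2° → φ = 32.725°, λ = 14.466°.
Leg 2: from (32.725°, 14.466°), δ = 66514/6371000 = 0.010440 rad, θ = 250° → φ = 32.518°, λ = 13.800°.
Leg 3: from (32.518°, 13.800°), δ = 1186554/6371000 = 0.186243 rad, θ = 197° → φ = 22.269°, λ = 10.446°.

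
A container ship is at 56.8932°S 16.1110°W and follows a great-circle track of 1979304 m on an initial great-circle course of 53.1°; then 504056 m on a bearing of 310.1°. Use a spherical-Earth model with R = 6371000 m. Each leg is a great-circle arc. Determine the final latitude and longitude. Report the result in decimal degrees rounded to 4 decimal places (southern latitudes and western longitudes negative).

latitude -41.1953°, longitude -0.7779°

Apply the spherical direct solution leg by leg, carrying full precision between legs.
Leg 1: from (-56.8932°, -16.1110°), δ = 1979304/6371000 = 0.310674 rad, θ = 53.1° → φ = -44.2107°, λ = 3.8304°.
Leg 2: from (-44.2107°, 3.8304°), δ = 504056/6371000 = 0.079117 rad, θ = 310.1° → φ = -41.1953°, λ = -0.7779°.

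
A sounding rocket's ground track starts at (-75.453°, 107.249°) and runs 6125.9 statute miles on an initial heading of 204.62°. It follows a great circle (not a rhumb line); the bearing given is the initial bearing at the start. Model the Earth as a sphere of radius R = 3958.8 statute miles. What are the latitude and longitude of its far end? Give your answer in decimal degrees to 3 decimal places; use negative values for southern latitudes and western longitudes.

latitude -14.531°, longitude -47.268°

δ = 6125.9/3958.8 = 1.547413 rad (88.6603°).
Converting: φ₁ = -1.316903 rad, θ = 3.571293 rad.
Applying the spherical law of cosines for sides, sin φ₂ = sin φ₁ cos δ + cos φ₁ sin δ cos θ = -0.250909, so φ₂ = -14.531°.
For the longitude increment, Δλ = atan2( sin θ sin δ cos φ₁, cos δ − sin φ₁ sin φ₂ ) = atan2(-0.104610, -0.219484) = -154.517°.
λ₂ = λ₁ + Δλ = -47.268°.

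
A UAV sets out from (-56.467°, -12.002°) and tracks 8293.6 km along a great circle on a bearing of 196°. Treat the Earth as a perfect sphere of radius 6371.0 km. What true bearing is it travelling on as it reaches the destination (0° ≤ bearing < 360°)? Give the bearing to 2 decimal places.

δ = 8293.6/6371 = 1.301774 rad (74.5861°).
Start latitude φ₁ = -0.985535 rad; initial bearing θ = 3.420845 rad.
sin φ₂ = sin φ₁ cos δ + cos φ₁ sin δ cos θ = (-0.833568)(0.265789) + (0.552417)(0.964031)(-0.961262) = -0.733471
φ₂ = asin(-0.733471) = -0.823414 rad = -47.178°.
Then Δλ = atan2(-0.146790, -0.345608) = -2.739951 rad, from sin θ sin δ cos φ₁ over cos δ − sin φ₁ sin φ₂.
λ₂ = -12.002° + -156.988° = -168.990°.
The forward bearing on arrival equals the back-azimuth from the destination plus 180°.
Back-azimuth from P₂ (-47.18°, -168.99°) to P₁ (-56.47°, -12.00°), with Δλ' = λ₁ − λ₂ = 156.99°: atan2( sin Δλ' cos φ₁ , cos φ₂ sin φ₁ − sin φ₂ cos φ₁ cos Δλ' ) = 167.06°.
Final bearing = (167.06° + 180°) mod 360° = 347.06°.

final bearing 347.06°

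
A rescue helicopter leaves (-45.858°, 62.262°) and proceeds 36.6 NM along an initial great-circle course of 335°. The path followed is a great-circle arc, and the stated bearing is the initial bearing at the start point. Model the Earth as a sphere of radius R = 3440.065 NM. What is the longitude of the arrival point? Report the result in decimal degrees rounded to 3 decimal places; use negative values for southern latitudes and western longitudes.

Angular distance δ = d/R = 36.6 / 3440.065 = 0.010639 rad.
With φ₁ = -45.858° = -0.800373 rad and θ = 335° = 5.846853 rad:
sin φ₂ = sin φ₁ cos δ + cos φ₁ sin δ cos θ = (-0.717616)(0.999943) + (0.696439)(0.010639)(0.906308) = -0.710860
φ₂ = asin(-0.710860) = -0.790720 rad = -45.305°.
For the longitude increment, Δλ = atan2( sin θ sin δ cos φ₁, cos δ − sin φ₁ sin φ₂ ) = atan2(-0.003131, 0.489819) = -0.366°.
λ₂ = 62.262° + -0.366° = 61.896°.

longitude 61.896°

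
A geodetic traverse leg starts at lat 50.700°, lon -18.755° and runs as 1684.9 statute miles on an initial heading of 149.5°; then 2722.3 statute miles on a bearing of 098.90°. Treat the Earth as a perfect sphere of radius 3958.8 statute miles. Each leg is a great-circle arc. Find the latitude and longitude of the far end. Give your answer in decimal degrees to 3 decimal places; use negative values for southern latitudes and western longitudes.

latitude 16.519°, longitude 35.910°

Apply the spherical direct solution leg by leg, carrying full precision between legs.
Leg 1: from (50.700°, -18.755°), δ = 1684.9/3958.8 = 0.425609 rad, θ = 149.5° → φ = 28.652°, λ = -4.940°.
Leg 2: from (28.652°, -4.940°), δ = 2722.3/3958.8 = 0.687658 rad, θ = 98.9° → φ = 16.519°, λ = 35.910°.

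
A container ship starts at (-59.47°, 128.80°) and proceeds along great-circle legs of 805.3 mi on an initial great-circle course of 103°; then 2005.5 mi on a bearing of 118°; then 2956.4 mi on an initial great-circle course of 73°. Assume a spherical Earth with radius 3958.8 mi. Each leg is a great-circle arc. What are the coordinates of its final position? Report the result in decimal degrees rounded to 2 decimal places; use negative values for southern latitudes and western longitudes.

Apply the spherical direct solution leg by leg, carrying full precision between legs.
Leg 1: from (-59.47°, 128.80°), δ = 805.3/3958.8 = 0.203420 rad, θ = 103° → φ = -60.08°, λ = 152.04°.
Leg 2: from (-60.08°, 152.04°), δ = 2005.5/3958.8 = 0.506593 rad, θ = 118° → φ = -60.63°, λ = -147.09°.
Leg 3: from (-60.63°, -147.09°), δ = 2956.4/3958.8 = 0.746792 rad, θ = 73° → φ = -32.83°, λ = -96.46°.

latitude -32.83°, longitude -96.46°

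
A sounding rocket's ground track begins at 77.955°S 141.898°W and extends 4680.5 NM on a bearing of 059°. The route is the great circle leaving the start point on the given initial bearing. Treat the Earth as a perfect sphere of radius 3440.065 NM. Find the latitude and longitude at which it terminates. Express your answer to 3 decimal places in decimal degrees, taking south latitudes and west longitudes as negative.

Angular distance δ = d/R = 4680.5 / 3440.065 = 1.360585 rad.
With φ₁ = -77.955° = -1.360571 rad and θ = 59° = 1.029744 rad:
sin φ₂ = sin φ₁ cos δ + cos φ₁ sin δ cos θ = (-0.977984)(0.208667) + (0.208680)(0.977987)(0.515038) = -0.098961
φ₂ = asin(-0.098961) = -0.099123 rad = -5.679°.
For the longitude increment, Δλ = atan2( sin θ sin δ cos φ₁, cos δ − sin φ₁ sin φ₂ ) = atan2(0.174936, 0.111885) = 57.398°.
λ₂ = -141.898° + 57.398° = -84.500°.

latitude -5.679°, longitude -84.500°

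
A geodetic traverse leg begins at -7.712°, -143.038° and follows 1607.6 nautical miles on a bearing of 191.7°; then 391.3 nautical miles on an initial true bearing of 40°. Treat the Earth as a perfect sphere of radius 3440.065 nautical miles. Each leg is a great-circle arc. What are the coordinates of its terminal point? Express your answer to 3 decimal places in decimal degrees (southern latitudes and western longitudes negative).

Apply the spherical direct solution leg by leg, carrying full precision between legs.
Leg 1: from (-7.712°, -143.038°), δ = 1607.6/3440.065 = 0.467317 rad, θ = 191.7° → φ = -33.845°, λ = -149.353°.
Leg 2: from (-33.845°, -149.353°), δ = 391.3/3440.065 = 0.113748 rad, θ = 40° → φ = -28.760°, λ = -144.579°.

latitude -28.760°, longitude -144.579°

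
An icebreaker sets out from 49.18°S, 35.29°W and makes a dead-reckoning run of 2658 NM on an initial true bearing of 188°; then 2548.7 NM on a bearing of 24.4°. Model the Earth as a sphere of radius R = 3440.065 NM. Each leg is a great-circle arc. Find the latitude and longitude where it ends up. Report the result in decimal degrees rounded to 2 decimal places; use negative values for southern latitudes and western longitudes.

latitude -41.65°, longitude -132.91°

Apply the spherical direct solution leg by leg, carrying full precision between legs.
Leg 1: from (-49.18°, -35.29°), δ = 2658/3440.065 = 0.772660 rad, θ = 188° → φ = -83.59°, λ = -154.82°.
Leg 2: from (-83.59°, -154.82°), δ = 2548.7/3440.065 = 0.740887 rad, θ = 24.4° → φ = -41.65°, λ = -132.91°.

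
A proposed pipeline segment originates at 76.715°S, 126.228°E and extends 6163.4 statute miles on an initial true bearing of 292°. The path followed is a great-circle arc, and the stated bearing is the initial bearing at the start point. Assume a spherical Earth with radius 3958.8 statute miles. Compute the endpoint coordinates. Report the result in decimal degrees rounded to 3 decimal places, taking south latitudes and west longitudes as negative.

δ = 6163.4/3958.8 = 1.556886 rad (89.2030°).
Converting: φ₁ = -1.338929 rad, θ = 5.096361 rad.
Applying the spherical law of cosines for sides, sin φ₂ = sin φ₁ cos δ + cos φ₁ sin δ cos θ = 0.072537, so φ₂ = 4.160°.
Δλ = atan2( sin θ sin δ cos φ₁ , cos δ − sin φ₁ sin φ₂ ) = atan2(-0.213042, 0.084505) = -1.193171 rad = -68.364°.
Hence λ₂ = 126.228° + -68.364° = 57.864°.

latitude 4.160°, longitude 57.864°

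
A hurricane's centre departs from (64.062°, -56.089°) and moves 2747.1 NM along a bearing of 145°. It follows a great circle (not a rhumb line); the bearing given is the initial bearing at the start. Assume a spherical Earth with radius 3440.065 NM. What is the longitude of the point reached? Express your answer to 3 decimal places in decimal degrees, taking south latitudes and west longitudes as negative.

Angular distance δ = d/R = 2747.1 / 3440.065 = 0.798560 rad.
With φ₁ = 64.062° = 1.118093 rad and θ = 145° = 2.530727 rad:
Destination latitude: φ₂ = arcsin( sin φ₁ cos δ + cos φ₁ sin δ cos θ ) = arcsin(0.370788) = 21.764°.
Δλ = atan2( sin θ sin δ cos φ₁ , cos δ − sin φ₁ sin φ₂ ) = atan2(0.179719, 0.364301) = 0.458295 rad = 26.258°.
λ₂ = λ₁ + Δλ = -29.831°.

longitude -29.831°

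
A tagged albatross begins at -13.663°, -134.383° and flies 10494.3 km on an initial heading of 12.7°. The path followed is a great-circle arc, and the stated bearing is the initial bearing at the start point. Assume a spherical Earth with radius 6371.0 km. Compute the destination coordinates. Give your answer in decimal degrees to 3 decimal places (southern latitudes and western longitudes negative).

δ = 10494.3/6371 = 1.647198 rad (94.3775°).
With φ₁ = -13.663° = -0.238464 rad and θ = 12.7° = 0.221657 rad:
Applying the spherical law of cosines for sides, sin φ₂ = sin φ₁ cos δ + cos φ₁ sin δ cos θ = 0.963193, so φ₂ = 74.406°.
For the longitude increment, Δλ = atan2( sin θ sin δ cos φ₁, cos δ − sin φ₁ sin φ₂ ) = atan2(0.213002, 0.151189) = 54.633°.
Hence λ₂ = -134.383° + 54.633° = -79.750°.

latitude 74.406°, longitude -79.750°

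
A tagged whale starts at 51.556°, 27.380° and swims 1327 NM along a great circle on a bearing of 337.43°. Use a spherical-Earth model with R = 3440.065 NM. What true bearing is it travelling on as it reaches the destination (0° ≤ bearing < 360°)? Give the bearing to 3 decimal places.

final bearing 314.834°

The arc subtends δ = 1327/3440.065 = 0.385749 rad at the centre.
With φ₁ = 51.556° = 0.899822 rad and θ = 337.43° = 5.889264 rad:
Destination latitude: φ₂ = arcsin( sin φ₁ cos δ + cos φ₁ sin δ cos θ ) = arcsin(0.941681) = 70.336°.
Δλ = atan2( sin θ sin δ cos φ₁ , cos δ − sin φ₁ sin φ₂ ) = atan2(-0.089787, 0.188977) = -0.443547 rad = -25.413°.
Hence λ₂ = 27.380° + -25.413° = 1.967°.
The forward bearing on arrival equals the back-azimuth from the destination plus 180°.
Back-azimuth from P₂ (70.336°, 1.967°) to P₁ (51.556°, 27.380°), with Δλ' = λ₁ − λ₂ = 25.413°: atan2( sin Δλ' cos φ₁ , cos φ₂ sin φ₁ − sin φ₂ cos φ₁ cos Δλ' ) = 134.834°.
Final bearing = (134.834° + 180°) mod 360° = 314.834°.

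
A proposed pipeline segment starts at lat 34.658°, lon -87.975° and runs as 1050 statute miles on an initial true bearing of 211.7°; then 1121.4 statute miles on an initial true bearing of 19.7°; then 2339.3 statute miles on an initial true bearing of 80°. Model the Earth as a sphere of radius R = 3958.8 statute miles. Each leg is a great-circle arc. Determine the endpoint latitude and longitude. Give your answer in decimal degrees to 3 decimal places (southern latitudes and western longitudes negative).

Apply the spherical direct solution leg by leg, carrying full precision between legs.
Leg 1: from (34.658°, -87.975°), δ = 1050/3958.8 = 0.265232 rad, θ = 211.7° → φ = 21.428°, λ = -96.484°.
Leg 2: from (21.428°, -96.484°), δ = 1121.4/3958.8 = 0.283268 rad, θ = 19.7° → φ = 36.564°, λ = -89.748°.
Leg 3: from (36.564°, -89.748°), δ = 2339.3/3958.8 = 0.590911 rad, θ = 80° → φ = 34.919°, λ = -47.749°.

latitude 34.919°, longitude -47.749°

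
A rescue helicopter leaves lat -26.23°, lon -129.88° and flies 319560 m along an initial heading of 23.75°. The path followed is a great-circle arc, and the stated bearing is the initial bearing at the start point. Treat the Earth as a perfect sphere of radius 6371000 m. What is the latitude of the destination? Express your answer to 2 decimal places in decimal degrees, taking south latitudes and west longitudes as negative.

latitude -23.59°

δ = 319560/6371000 = 0.050159 rad (2.8739°).
Converting: φ₁ = -0.457800 rad, θ = 0.414516 rad.
Applying the spherical law of cosines for sides, sin φ₂ = sin φ₁ cos δ + cos φ₁ sin δ cos θ = -0.400254, so φ₂ = -23.59°.
Then Δλ = atan2(0.018113, 0.821840) = 0.022037 rad, from sin θ sin δ cos φ₁ over cos δ − sin φ₁ sin φ₂.
Hence λ₂ = -129.88° + 1.26° = -128.62°.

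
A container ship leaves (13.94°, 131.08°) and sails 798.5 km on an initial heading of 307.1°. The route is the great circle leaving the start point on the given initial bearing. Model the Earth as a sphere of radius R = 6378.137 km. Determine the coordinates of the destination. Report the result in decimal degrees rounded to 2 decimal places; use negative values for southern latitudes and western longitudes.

latitude 18.19°, longitude 125.06°

Central angle δ = d/R = 0.125193 rad.
Start latitude φ₁ = 0.243299 rad; initial bearing θ = 5.359906 rad.
sin φ₂ = sin φ₁ cos δ + cos φ₁ sin δ cos θ = (0.240906)(0.992174) + (0.970549)(0.124867)(0.603208) = 0.312122
φ₂ = asin(0.312122) = 0.317426 rad = 18.19°.
Then Δλ = atan2(-0.096658, 0.916981) = -0.105022 rad, from sin θ sin δ cos φ₁ over cos δ − sin φ₁ sin φ₂.
λ₂ = λ₁ + Δλ = 125.06°.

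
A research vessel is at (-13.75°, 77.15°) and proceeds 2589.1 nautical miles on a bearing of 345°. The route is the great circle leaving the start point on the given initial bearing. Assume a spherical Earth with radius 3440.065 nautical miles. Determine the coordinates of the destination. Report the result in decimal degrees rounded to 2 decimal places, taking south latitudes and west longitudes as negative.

latitude 27.90°, longitude 65.60°

Angular distance δ = d/R = 2589.1 / 3440.065 = 0.752631 rad.
Start latitude φ₁ = -0.239983 rad; initial bearing θ = 6.021386 rad.
Destination latitude: φ₂ = arcsin( sin φ₁ cos δ + cos φ₁ sin δ cos θ ) = arcsin(0.467863) = 27.90°.
Then Δλ = atan2(-0.171849, 0.841097) = -0.201541 rad, from sin θ sin δ cos φ₁ over cos δ − sin φ₁ sin φ₂.
λ₂ = 77.15° + -11.55° = 65.60°.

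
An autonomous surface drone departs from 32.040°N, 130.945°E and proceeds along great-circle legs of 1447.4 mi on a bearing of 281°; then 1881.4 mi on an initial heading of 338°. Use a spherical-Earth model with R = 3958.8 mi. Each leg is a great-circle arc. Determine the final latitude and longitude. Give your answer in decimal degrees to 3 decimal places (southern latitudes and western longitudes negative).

Apply the spherical direct solution leg by leg, carrying full precision between legs.
Leg 1: from (32.040°, 130.945°), δ = 1447.4/3958.8 = 0.365616 rad, θ = 281° → φ = 33.592°, λ = 106.027°.
Leg 2: from (33.592°, 106.027°), δ = 1881.4/3958.8 = 0.475245 rad, θ = 338° → φ = 57.710°, λ = 87.313°.

latitude 57.710°, longitude 87.313°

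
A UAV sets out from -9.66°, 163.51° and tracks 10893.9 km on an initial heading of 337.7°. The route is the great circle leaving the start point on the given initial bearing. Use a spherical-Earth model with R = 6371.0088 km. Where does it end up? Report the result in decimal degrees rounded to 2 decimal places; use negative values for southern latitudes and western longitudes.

latitude 67.90°, longitude 76.11°

δ = 10893.9/6371.0088 = 1.709918 rad (97.9711°).
Start latitude φ₁ = -0.168599 rad; initial bearing θ = 5.893977 rad.
Applying the spherical law of cosines for sides, sin φ₂ = sin φ₁ cos δ + cos φ₁ sin δ cos θ = 0.926548, so φ₂ = 67.90°.
For the longitude increment, Δλ = atan2( sin θ sin δ cos φ₁, cos δ − sin φ₁ sin φ₂ ) = atan2(-0.370462, 0.016803) = -87.40°.
Hence λ₂ = 163.51° + -87.40° = 76.11°.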